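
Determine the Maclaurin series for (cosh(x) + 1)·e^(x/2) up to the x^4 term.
7·x^4/64 + 7·x^3/24 + 3·x^2/4 + x + 2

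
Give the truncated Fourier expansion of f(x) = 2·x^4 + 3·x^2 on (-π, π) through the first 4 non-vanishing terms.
(84 - 16·π^2)·cos(x) + (-3 + 4·π^2)·cos(2·x) + (-16·π^2/9 - 4/27)·cos(3·x) + π^2 + 2·π^4/5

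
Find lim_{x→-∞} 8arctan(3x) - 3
Evaluate the dominant behaviour as x → -∞; each term tends to a finite value or vanishes.
Limit = -4·π - 3.

Final answer: -4·π - 3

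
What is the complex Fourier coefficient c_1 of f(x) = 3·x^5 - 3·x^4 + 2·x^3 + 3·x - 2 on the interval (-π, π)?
Compute the real Fourier coefficients first: a_1 = -144 + 24·π^2, b_1 = -116·π^2 + 6·π^4 + 702.
Then c_1 = (a_1 − i·b_1)/2 = -72 + 12·π^2 - 351·i - 3·i·π^4 + 58·i·π^2.

Final answer: -72 + 12·π^2 - 351·i - 3·i·π^4 + 58·i·π^2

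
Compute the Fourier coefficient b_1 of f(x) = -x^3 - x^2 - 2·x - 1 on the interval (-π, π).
b_1 = (1/π) ∫_{-π}^{π} f(x)·sin(1x) dx.
Evaluate the integral (use parity and integration by parts as needed): b_1 = 8 - 2·π^2.

Final answer: 8 - 2·π^2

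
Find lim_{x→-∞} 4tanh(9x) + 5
Evaluate the dominant behaviour as x → -∞; each term tends to a finite value or vanishes.
Limit = 1.

Final answer: 1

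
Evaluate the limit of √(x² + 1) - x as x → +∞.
This is an ∞ − ∞ indeterminate form.
Multiply and divide by the conjugate √(x²+1) + x; the x² terms cancel, leaving 1/(√(x²+1)+x) → 0.
Limit = 0.

Final answer: 0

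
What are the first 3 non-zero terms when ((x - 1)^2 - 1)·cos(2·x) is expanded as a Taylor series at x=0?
4·x^3 + x^2 - 2·x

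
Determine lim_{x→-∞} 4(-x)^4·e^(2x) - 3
The product is a 0·∞ indeterminate form at x → -∞.
Rewrite the product as 4(-x)^4 / e^(-2x) (an ∞/∞ form) and apply L'Hôpital, or use the standard hierarchy e^(2|x|) ≫ |(-x)^4| as x → -∞.
The indeterminate product → 0, so the limit = -3.

Final answer: -3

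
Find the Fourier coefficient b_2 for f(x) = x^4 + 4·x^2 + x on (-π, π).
b_2 = (1/π) ∫_{-π}^{π} f(x)·sin(2x) dx.
Evaluate the integral (use parity and integration by parts as needed): b_2 = -1.

Final answer: -1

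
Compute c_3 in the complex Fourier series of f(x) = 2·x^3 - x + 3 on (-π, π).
Compute the real Fourier coefficients first: a_3 = 0, b_3 = -14/9 + 4·π^2/3.
Then c_3 = (a_3 − i·b_3)/2 = -2·i·π^2/3 + 7·i/9.

Final answer: -2·i·π^2/3 + 7·i/9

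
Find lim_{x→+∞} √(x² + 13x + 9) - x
This is an ∞ − ∞ indeterminate form.
Multiply and divide by the conjugate √(x²+13x + 9) + x; the x² terms cancel, leaving (13x + 9)/(√(x²+13x + 9)+x) → 13/2.
Limit = 13/2.

Final answer: 13/2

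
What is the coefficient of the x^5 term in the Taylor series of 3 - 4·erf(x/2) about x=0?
Expand to order 5: 3 - 4·erf(x/2) = -x^5/(40·√(π)) + x^3/(3·√(π)) - 4·x/√(π) + 3 + O(x^6).
The coefficient of x^5 is -1/(40·√(π)).

Final answer: -1/(40·√(π))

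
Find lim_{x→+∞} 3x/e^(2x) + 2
The quotient is an ∞/∞ indeterminate form as x → +∞.
The exponential denominator e^(2x) dominates the polynomial numerator (e^x ≫ x as x → ∞), so the quotient → 0.
Adding the constant: 0 + 2 = 2. Limit = 2.

Final answer: 2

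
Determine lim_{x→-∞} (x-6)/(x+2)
Evaluate the dominant behaviour as x → -∞; each term tends to a finite value or vanishes.
Limit = 1.

Final answer: 1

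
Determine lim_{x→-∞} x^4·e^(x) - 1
The product is a 0·∞ indeterminate form at x → -∞.
Rewrite the product as x^4 / e^(-x) (an ∞/∞ form) and apply L'Hôpital, or use the standard hierarchy e^(|x|) ≫ |x^4| as x → -∞.
The indeterminate product → 0, so the limit = -1.

Final answer: -1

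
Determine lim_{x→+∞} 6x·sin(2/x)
As x → +∞: let u = 2/x → 0⁺; then 6·x·sin(2/x) = 6·2·sin(u)/u → 6·2·1 = 12.
Limit = 12.

Final answer: 12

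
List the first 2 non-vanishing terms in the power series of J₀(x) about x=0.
1 - x^2/4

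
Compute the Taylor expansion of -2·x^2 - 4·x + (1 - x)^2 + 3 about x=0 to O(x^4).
-x^2 - 6·x + 4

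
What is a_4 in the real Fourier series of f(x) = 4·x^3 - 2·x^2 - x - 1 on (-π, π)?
a_4 = (1/π) ∫_{-π}^{π} f(x)·cos(4x) dx.
Evaluate the integral (use parity and integration by parts as needed): a_4 = -1/2.

Final answer: -1/2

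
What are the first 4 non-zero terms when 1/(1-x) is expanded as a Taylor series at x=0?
x^3 + x^2 + x + 1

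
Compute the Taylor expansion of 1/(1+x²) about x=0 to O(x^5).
x^4 - x^2 + 1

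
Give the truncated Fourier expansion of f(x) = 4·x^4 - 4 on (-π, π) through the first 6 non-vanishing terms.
(192 - 32·π^2)·cos(x) + (-12 + 8·π^2)·cos(2·x) + (64/27 - 32·π^2/9)·cos(3·x) + (-3/4 + 2·π^2)·cos(4·x) + (192/625 - 32·π^2/25)·cos(5·x) - 4 + 4·π^4/5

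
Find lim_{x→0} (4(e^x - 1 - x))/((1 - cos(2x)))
Both numerator and denominator → 0 as x → 0; this is a 0/0 indeterminate form.
Expand each to leading order near x = 0: numerator ~ 2·x^2, denominator ~ 2·x^2.
The limit of the ratio is 1.

Final answer: 1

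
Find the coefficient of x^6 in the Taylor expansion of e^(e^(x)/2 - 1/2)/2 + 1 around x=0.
Expand to order 6: e^(e^(x)/2 - 1/2)/2 + 1 = 171·x^6/10240 + 257·x^5/7680 + 49·x^4/768 + 11·x^3/96 + 3·x^2/16 + x/4 + 3/2 + O(x^7).
The coefficient of x^6 is 171/10240.

Final answer: 171/10240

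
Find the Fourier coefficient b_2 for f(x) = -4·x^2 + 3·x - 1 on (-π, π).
b_2 = (1/π) ∫_{-π}^{π} f(x)·sin(2x) dx.
Evaluate the integral (use parity and integration by parts as needed): b_2 = -3.

Final answer: -3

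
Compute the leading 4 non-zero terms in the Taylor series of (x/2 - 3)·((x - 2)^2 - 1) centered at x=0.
x^3/2 - 5·x^2 + 27·x/2 - 9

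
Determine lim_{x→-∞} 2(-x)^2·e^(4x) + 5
The product is a 0·∞ indeterminate form at x → -∞.
Rewrite the product as 2(-x)^2 / e^(-4x) (an ∞/∞ form) and apply L'Hôpital, or use the standard hierarchy e^(4|x|) ≫ |(-x)^2| as x → -∞.
The indeterminate product → 0, so the limit = 5.

Final answer: 5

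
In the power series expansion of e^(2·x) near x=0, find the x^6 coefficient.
Expand to order 6: e^(2·x) = 4·x^6/45 + 4·x^5/15 + 2·x^4/3 + 4·x^3/3 + 2·x^2 + 2·x + 1 + O(x^7).
The coefficient of x^6 is 4/45.

Final answer: 4/45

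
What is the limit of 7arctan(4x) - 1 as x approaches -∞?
Evaluate the dominant behaviour as x → -∞; each term tends to a finite value or vanishes.
Limit = -7·π/2 - 1.

Final answer: -7·π/2 - 1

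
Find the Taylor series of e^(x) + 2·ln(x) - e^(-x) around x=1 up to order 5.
(-1 + e^(2))·e^(-1) + (1 + 2·e + e^(2))·e^(-1)·(x - 1) + (-2·e - 1 + e^(2))·e^(-1)·(x - 1)^2/2 + (1 + e^(2) + 4·e)·e^(-1)·(x - 1)^3/6 + (-12·e - 1 + e^(2))·e^(-1)·(x - 1)^4/24 + (1 + e^(2) + 48·e)·e^(-1)·(x - 1)^5/120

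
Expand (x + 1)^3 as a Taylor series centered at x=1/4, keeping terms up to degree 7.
125/64 + 75·(x - 1/4)/16 + 15·(x - 1/4)^2/4 + (x - 1/4)^3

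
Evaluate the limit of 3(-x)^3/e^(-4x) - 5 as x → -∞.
The quotient is an ∞/∞ indeterminate form as x → -∞.
Compare growth rates of the dominant terms (exponentials ≫ polynomials ≫ logarithms), or apply L'Hôpital's rule; the quotient → 0.
Adding the constant: 0 - 5 = -5. Limit = -5.

Final answer: -5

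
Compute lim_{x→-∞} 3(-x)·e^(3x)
This is a 0·∞ indeterminate form at x → -∞.
Rewrite the product as 3(-x) / e^(-3x) (an ∞/∞ form) and apply L'Hôpital, or use the standard hierarchy e^(3|x|) ≫ |(-x)| as x → -∞.
The indeterminate product → 0, so the limit = 0.

Final answer: 0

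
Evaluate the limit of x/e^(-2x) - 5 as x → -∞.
The quotient is an ∞/∞ indeterminate form as x → -∞.
Compare growth rates of the dominant terms (exponentials ≫ polynomials ≫ logarithms), or apply L'Hôpital's rule; the quotient → 0.
Adding the constant: 0 - 5 = -5. Limit = -5.

Final answer: -5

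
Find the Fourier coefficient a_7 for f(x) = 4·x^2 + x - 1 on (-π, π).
a_7 = (1/π) ∫_{-π}^{π} f(x)·cos(7x) dx.
Evaluate the integral (use parity and integration by parts as needed): a_7 = -16/49.

Final answer: -16/49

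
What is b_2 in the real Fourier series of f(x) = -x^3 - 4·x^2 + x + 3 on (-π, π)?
b_2 = (1/π) ∫_{-π}^{π} f(x)·sin(2x) dx.
Evaluate the integral (use parity and integration by parts as needed): b_2 = -5/2 + π^2.

Final answer: -5/2 + π^2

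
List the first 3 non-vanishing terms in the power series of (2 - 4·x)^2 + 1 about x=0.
16·x^2 - 16·x + 5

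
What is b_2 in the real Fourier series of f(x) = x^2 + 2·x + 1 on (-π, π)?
b_2 = (1/π) ∫_{-π}^{π} f(x)·sin(2x) dx.
Evaluate the integral (use parity and integration by parts as needed): b_2 = -2.

Final answer: -2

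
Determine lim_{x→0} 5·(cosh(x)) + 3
Direct substitution at x = 0 gives 8.

Final answer: 8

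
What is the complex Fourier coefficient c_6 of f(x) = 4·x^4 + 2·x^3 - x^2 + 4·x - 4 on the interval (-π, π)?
Compute the real Fourier coefficients first: a_6 = -7/27 + 8·π^2/9, b_6 = -2·π^2/3 - 11/9.
Then c_6 = (a_6 − i·b_6)/2 = -7/54 + 4·π^2/9 + 11·i/18 + i·π^2/3.

Final answer: -7/54 + 4·π^2/9 + 11·i/18 + i·π^2/3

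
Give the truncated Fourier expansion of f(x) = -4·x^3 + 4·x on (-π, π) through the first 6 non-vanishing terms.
(56 - 8·π^2)·sin(x) + (-10 + 4·π^2)·sin(2·x) + (40/9 - 8·π^2/3)·sin(3·x) + (-11/4 + 2·π^2)·sin(4·x) + (248/125 - 8·π^2/5)·sin(5·x) + (-14/9 + 4·π^2/3)·sin(6·x)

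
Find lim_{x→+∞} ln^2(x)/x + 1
The quotient is an ∞/∞ indeterminate form as x → +∞.
The polynomial denominator x dominates the logarithmic numerator (any positive power of x ≫ ln^2(x) as x → ∞), so the quotient → 0.
Adding the constant: 0 + 1 = 1. Limit = 1.

Final answer: 1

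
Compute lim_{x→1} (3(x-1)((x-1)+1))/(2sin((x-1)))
Both numerator and denominator → 0 as x → 1; this is a 0/0 indeterminate form.
Expand each to leading order near x = 1: numerator ~ 3·(x - 1), denominator ~ 2·(x - 1).
The limit of the ratio is 3/2.

Final answer: 3/2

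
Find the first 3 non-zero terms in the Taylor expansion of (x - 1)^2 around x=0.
x^2 - 2·x + 1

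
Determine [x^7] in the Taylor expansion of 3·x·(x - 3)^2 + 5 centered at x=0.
Expand to order 7: 3·x·(x - 3)^2 + 5 = 3·x^3 - 18·x^2 + 27·x + 5 + O(x^8).
The coefficient of x^7 is 0.

Final answer: 0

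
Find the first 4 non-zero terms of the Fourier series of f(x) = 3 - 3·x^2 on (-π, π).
12·cos(x) - 3·cos(2·x) + 4·cos(3·x)/3 - π^2 + 3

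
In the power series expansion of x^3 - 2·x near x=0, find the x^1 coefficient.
Expand to order 1: x^3 - 2·x = -2·x + O(x^2).
The coefficient of x^1 is -2.

Final answer: -2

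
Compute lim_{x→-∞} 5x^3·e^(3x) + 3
The product is a 0·∞ indeterminate form at x → -∞.
Rewrite the product as 5x^3 / e^(-3x) (an ∞/∞ form) and apply L'Hôpital, or use the standard hierarchy e^(3|x|) ≫ |x^3| as x → -∞.
The indeterminate product → 0, so the limit = 3.

Final answer: 3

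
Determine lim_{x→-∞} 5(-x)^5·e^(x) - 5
The product is a 0·∞ indeterminate form at x → -∞.
Rewrite the product as 5(-x)^5 / e^(-x) (an ∞/∞ form) and apply L'Hôpital, or use the standard hierarchy e^(|x|) ≫ |(-x)^5| as x → -∞.
The indeterminate product → 0, so the limit = -5.

Final answer: -5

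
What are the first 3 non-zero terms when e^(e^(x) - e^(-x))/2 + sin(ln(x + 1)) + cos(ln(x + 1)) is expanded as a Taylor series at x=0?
3·x^3/2 + 2·x + 3/2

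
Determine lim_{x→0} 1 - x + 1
Direct substitution at x = 0 gives 2.

Final answer: 2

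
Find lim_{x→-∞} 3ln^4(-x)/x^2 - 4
The quotient is an ∞/∞ indeterminate form as x → -∞.
Compare growth rates of the dominant terms (exponentials ≫ polynomials ≫ logarithms), or apply L'Hôpital's rule; the quotient → 0.
Adding the constant: 0 - 4 = -4. Limit = -4.

Final answer: -4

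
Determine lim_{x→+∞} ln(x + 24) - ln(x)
This is an ∞ − ∞ indeterminate form.
Combine the logarithms: ln(x+24) − ln(x) = ln((x+24)/(x)) = ln(1 + 24/(x)) → ln(1) = 0.
Limit = 0.

Final answer: 0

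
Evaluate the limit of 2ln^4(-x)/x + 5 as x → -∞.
The quotient is an ∞/∞ indeterminate form as x → -∞.
Compare growth rates of the dominant terms (exponentials ≫ polynomials ≫ logarithms), or apply L'Hôpital's rule; the quotient → 0.
Adding the constant: 0 + 5 = 5. Limit = 5.

Final answer: 5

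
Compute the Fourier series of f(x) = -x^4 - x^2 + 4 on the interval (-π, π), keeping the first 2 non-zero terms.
(-44 + 8·π^2)·cos(x) - π^4/5 - π^2/3 + 4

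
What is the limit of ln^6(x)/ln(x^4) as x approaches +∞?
This is an ∞/∞ indeterminate form as x → +∞.
Write ln(x^4) = 4·ln(x), reducing the quotient to ln^5(x)/4 → ∞.
Limit = ∞.

Final answer: ∞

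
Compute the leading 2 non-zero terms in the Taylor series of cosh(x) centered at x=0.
x^2/2 + 1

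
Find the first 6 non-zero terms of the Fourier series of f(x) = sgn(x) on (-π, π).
4·sin(x)/π + 4·sin(3·x)/(3·π) + 4·sin(5·x)/(5·π) + 4·sin(7·x)/(7·π) + 4·sin(9·x)/(9·π) + 4·sin(11·x)/(11·π)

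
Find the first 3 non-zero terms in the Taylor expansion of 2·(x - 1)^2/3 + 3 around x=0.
2·x^2/3 - 4·x/3 + 11/3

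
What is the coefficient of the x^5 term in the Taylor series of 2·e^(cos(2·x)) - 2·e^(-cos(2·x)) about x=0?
Expand to order 5: 2·e^(cos(2·x)) - 2·e^(-cos(2·x)) = x^4·(-8·e^(-1)/3 + 16·e/3) + x^2·(-4·e - 4·e^(-1)) - 2·e^(-1) + 2·e + O(x^6).
The coefficient of x^5 is 0.

Final answer: 0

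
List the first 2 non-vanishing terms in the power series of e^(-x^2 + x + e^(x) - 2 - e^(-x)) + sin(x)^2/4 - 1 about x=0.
3·x·e^(-2) - 1 + e^(-2)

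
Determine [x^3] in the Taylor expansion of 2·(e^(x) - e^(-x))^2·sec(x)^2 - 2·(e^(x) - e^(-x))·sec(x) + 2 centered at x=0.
Expand to order 3: 2·(e^(x) - e^(-x))^2·sec(x)^2 - 2·(e^(x) - e^(-x))·sec(x) + 2 = -8·x^3/3 + 8·x^2 - 4·x + 2 + O(x^4).
The coefficient of x^3 is -8/3.

Final answer: -8/3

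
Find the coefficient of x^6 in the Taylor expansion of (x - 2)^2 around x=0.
Expand to order 6: (x - 2)^2 = x^2 - 4·x + 4 + O(x^7).
The coefficient of x^6 is 0.

Final answer: 0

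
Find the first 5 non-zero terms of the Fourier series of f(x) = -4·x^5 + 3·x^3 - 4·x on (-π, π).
(-1004 - 8·π^4 + 166·π^2)·sin(x) + (-23·π^2 + 77/2 + 4·π^4)·sin(2·x) + (-8·π^4/3 - 644/81 + 214·π^2/27)·sin(3·x) + (-4·π^2 + 7/2 + 2·π^4)·sin(4·x) + (-8·π^4/5 - 1372/625 + 62·π^2/25)·sin(5·x)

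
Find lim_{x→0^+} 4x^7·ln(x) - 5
The product is a 0·∞ indeterminate form at x → 0⁺.
Rewrite the product as 4·ln(x) / x^(-7) and apply L'Hôpital, or use the standard hierarchy x^(-7) ≫ |ln x| as x → 0⁺.
The indeterminate product → 0, so the limit = -5.

Final answer: -5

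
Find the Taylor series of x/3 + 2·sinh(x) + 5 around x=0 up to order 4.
x^3/3 + 7·x/3 + 5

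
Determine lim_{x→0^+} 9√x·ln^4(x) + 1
The product is a 0·∞ indeterminate form at x → 0⁺.
Rewrite the product as 9·ln^4(x) / x^(-1/2) and apply L'Hôpital, or use the standard hierarchy x^(-1/2) ≫ |ln x|^4 as x → 0⁺.
The indeterminate product → 0, so the limit = 1.

Final answer: 1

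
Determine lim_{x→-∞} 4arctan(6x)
Evaluate the dominant behaviour as x → -∞; each term tends to a finite value or vanishes.
Limit = -2·π.

Final answer: -2·π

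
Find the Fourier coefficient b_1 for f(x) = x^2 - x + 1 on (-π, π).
b_1 = (1/π) ∫_{-π}^{π} f(x)·sin(1x) dx.
Evaluate the integral (use parity and integration by parts as needed): b_1 = -2.

Final answer: -2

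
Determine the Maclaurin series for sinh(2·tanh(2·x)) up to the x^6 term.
-128·x^5/5 + 16·x^3/3 + 4·x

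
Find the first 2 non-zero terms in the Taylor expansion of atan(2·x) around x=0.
-8·x^3/3 + 2·x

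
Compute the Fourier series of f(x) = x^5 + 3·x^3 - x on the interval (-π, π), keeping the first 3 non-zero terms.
(-34·π^2 + 2·π^4 + 202)·sin(x) + (-π^4 - 2 + 2·π^2)·sin(2·x) + (-82/81 + 14·π^2/27 + 2·π^4/3)·sin(3·x)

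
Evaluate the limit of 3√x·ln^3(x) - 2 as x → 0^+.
The product is a 0·∞ indeterminate form at x → 0⁺.
Rewrite the product as 3·ln^3(x) / x^(-1/2) and apply L'Hôpital, or use the standard hierarchy x^(-1/2) ≫ |ln x|^3 as x → 0⁺.
The indeterminate product → 0, so the limit = -2.

Final answer: -2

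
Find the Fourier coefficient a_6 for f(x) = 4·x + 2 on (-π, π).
a_6 = (1/π) ∫_{-π}^{π} f(x)·cos(6x) dx.
Evaluate the integral (use parity and integration by parts as needed): a_6 = 0.

Final answer: 0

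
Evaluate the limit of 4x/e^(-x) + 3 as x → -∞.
The quotient is an ∞/∞ indeterminate form as x → -∞.
Compare growth rates of the dominant terms (exponentials ≫ polynomials ≫ logarithms), or apply L'Hôpital's rule; the quotient → 0.
Adding the constant: 0 + 3 = 3. Limit = 3.

Final answer: 3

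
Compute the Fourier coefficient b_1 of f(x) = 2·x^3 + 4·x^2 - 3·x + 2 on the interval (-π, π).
b_1 = (1/π) ∫_{-π}^{π} f(x)·sin(1x) dx.
Evaluate the integral (use parity and integration by parts as needed): b_1 = -30 + 4·π^2.

Final answer: -30 + 4·π^2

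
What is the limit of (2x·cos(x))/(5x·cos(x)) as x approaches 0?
Both numerator and denominator → 0 as x → 0; this is a 0/0 indeterminate form.
Expand each to leading order near x = 0: numerator ~ 2·x, denominator ~ 5·x.
The limit of the ratio is 2/5.

Final answer: 2/5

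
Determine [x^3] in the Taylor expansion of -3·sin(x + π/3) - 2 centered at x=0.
Expand to order 3: -3·sin(x + π/3) - 2 = x^3/4 + 3·√(3)·x^2/4 - 3·x/2 - 3·√(3)/2 - 2 + O(x^4).
The coefficient of x^3 is 1/4.

Final answer: 1/4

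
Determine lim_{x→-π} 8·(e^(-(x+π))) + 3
Direct substitution at x = -π gives 11.

Final answer: 11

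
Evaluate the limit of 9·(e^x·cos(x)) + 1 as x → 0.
Direct substitution at x = 0 gives 10.

Final answer: 10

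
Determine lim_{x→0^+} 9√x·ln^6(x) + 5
The product is a 0·∞ indeterminate form at x → 0⁺.
Rewrite the product as 9·ln^6(x) / x^(-1/2) and apply L'Hôpital, or use the standard hierarchy x^(-1/2) ≫ |ln x|^6 as x → 0⁺.
The indeterminate product → 0, so the limit = 5.

Final answer: 5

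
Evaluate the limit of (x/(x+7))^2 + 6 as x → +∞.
As x → +∞: x/(x+7) = 1/(1 + 7/x) → 1, and the 2nd power of a limit-1 base also → 1; with the additive constant, 1 + 6 = 7.
Limit = 7.

Final answer: 7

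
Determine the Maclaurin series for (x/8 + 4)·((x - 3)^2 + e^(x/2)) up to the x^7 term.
23·x^7/2580480 + 11·x^6/92160 + 7·x^5/5120 + 5·x^4/384 + 43·x^3/192 + 61·x^2/16 - 83·x/4 + 40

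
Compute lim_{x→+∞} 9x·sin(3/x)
As x → +∞: let u = 3/x → 0⁺; then 9·x·sin(3/x) = 9·3·sin(u)/u → 9·3·1 = 27.
Limit = 27.

Final answer: 27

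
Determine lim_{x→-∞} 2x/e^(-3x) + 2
The quotient is an ∞/∞ indeterminate form as x → -∞.
Compare growth rates of the dominant terms (exponentials ≫ polynomials ≫ logarithms), or apply L'Hôpital's rule; the quotient → 0.
Adding the constant: 0 + 2 = 2. Limit = 2.

Final answer: 2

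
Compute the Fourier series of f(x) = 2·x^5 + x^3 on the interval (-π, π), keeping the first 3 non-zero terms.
(-78·π^2 + 4·π^4 + 468)·sin(x) + (-2·π^4 - 27/2 + 9·π^2)·sin(2·x) + (-62·π^2/27 + 124/81 + 4·π^4/3)·sin(3·x)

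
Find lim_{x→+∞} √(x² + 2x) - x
This is an ∞ − ∞ indeterminate form.
Multiply and divide by the conjugate √(x²+2x) + x; the x² terms cancel, leaving (2x)/(√(x²+2x)+x) → 2/2 = 1.
Limit = 1.

Final answer: 1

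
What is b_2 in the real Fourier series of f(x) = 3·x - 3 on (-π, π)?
b_2 = (1/π) ∫_{-π}^{π} f(x)·sin(2x) dx.
Evaluate the integral (use parity and integration by parts as needed): b_2 = -3.

Final answer: -3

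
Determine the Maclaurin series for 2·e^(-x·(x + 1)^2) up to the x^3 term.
5·x^3/3 - 3·x^2 - 2·x + 2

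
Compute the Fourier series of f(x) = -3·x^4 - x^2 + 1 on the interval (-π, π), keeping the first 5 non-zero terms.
(-140 + 24·π^2)·cos(x) + (8 - 6·π^2)·cos(2·x) + (-4/3 + 8·π^2/3)·cos(3·x) + (5/16 - 3·π^2/2)·cos(4·x) - 3·π^4/5 - π^2/3 + 1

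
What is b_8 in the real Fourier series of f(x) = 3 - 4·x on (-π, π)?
b_8 = (1/π) ∫_{-π}^{π} f(x)·sin(8x) dx.
Evaluate the integral (use parity and integration by parts as needed): b_8 = 1.

Final answer: 1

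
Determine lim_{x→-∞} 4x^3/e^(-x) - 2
The quotient is an ∞/∞ indeterminate form as x → -∞.
Compare growth rates of the dominant terms (exponentials ≫ polynomials ≫ logarithms), or apply L'Hôpital's rule; the quotient → 0.
Adding the constant: 0 - 2 = -2. Limit = -2.

Final answer: -2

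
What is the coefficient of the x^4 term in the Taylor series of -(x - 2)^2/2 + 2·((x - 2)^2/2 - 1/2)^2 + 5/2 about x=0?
Expand to order 4: -(x - 2)^2/2 + 2·((x - 2)^2/2 - 1/2)^2 + 5/2 = x^4/2 - 4·x^3 + 21·x^2/2 - 10·x + 5 + O(x^5).
The coefficient of x^4 is 1/2.

Final answer: 1/2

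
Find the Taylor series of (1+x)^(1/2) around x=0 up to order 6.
-21·x^6/1024 + 7·x^5/256 - 5·x^4/128 + x^3/16 - x^2/8 + x/2 + 1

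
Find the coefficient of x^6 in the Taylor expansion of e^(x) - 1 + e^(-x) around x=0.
Expand to order 6: e^(x) - 1 + e^(-x) = x^6/360 + x^4/12 + x^2 + 1 + O(x^7).
The coefficient of x^6 is 1/360.

Final answer: 1/360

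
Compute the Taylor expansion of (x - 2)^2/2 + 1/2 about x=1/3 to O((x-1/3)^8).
17/9 - 5·(x - 1/3)/3 + (x - 1/3)^2/2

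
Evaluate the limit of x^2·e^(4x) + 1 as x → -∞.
The product is a 0·∞ indeterminate form at x → -∞.
Rewrite the product as x^2 / e^(-4x) (an ∞/∞ form) and apply L'Hôpital, or use the standard hierarchy e^(4|x|) ≫ |x^2| as x → -∞.
The indeterminate product → 0, so the limit = 1.

Final answer: 1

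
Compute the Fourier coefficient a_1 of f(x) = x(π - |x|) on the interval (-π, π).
a_1 = (1/π) ∫_{-π}^{π} f(x)·cos(1x) dx.
Evaluate the integral (use parity and integration by parts as needed): a_1 = 0.

Final answer: 0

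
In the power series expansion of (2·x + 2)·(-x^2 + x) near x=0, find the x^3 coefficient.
Expand to order 3: (2·x + 2)·(-x^2 + x) = -2·x^3 + 2·x + O(x^4).
The coefficient of x^3 is -2.

Final answer: -2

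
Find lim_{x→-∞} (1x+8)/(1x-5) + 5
Evaluate the dominant behaviour as x → -∞; each term tends to a finite value or vanishes.
Limit = 6.

Final answer: 6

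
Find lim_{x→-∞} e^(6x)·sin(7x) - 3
Evaluate the dominant behaviour as x → -∞; each term tends to a finite value or vanishes.
Limit = -3.

Final answer: -3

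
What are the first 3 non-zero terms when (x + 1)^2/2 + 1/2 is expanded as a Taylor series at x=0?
x^2/2 + x + 1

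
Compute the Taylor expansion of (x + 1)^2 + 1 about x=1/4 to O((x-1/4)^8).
41/16 + 5·(x - 1/4)/2 + (x - 1/4)^2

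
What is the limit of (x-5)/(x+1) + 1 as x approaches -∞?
Evaluate the dominant behaviour as x → -∞; each term tends to a finite value or vanishes.
Limit = 2.

Final answer: 2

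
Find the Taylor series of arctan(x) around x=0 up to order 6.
x^5/5 - x^3/3 + x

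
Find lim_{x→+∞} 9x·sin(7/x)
As x → +∞: let u = 7/x → 0⁺; then 9·x·sin(7/x) = 9·7·sin(u)/u → 9·7·1 = 63.
Limit = 63.

Final answer: 63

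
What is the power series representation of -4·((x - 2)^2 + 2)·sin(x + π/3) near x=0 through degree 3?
-4·√(3)·x^3 + x^2·(4·√(3) + 8) + x·(-12 + 8·√(3)) - 12·√(3)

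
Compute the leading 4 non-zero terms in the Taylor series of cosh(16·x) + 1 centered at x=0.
1048576·x^6/45 + 8192·x^4/3 + 128·x^2 + 2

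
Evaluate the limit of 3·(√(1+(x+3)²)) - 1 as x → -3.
Direct substitution at x = -3 gives 2.

Final answer: 2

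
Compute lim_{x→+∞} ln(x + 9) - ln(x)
This is an ∞ − ∞ indeterminate form.
Combine the logarithms: ln(x+9) − ln(x) = ln((x+9)/(x)) = ln(1 + 9/(x)) → ln(1) = 0.
Limit = 0.

Final answer: 0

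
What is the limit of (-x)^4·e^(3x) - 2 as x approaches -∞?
The product is a 0·∞ indeterminate form at x → -∞.
Rewrite the product as (-x)^4 / e^(-3x) (an ∞/∞ form) and apply L'Hôpital, or use the standard hierarchy e^(3|x|) ≫ |(-x)^4| as x → -∞.
The indeterminate product → 0, so the limit = -2.

Final answer: -2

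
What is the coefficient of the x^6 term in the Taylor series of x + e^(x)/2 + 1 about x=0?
Expand to order 6: x + e^(x)/2 + 1 = x^6/1440 + x^5/240 + x^4/48 + x^3/12 + x^2/4 + 3·x/2 + 3/2 + O(x^7).
The coefficient of x^6 is 1/1440.

Final answer: 1/1440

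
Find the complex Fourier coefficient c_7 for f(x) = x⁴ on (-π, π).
Compute the real Fourier coefficients first: a_7 = 48/2401 - 8·π^2/49, b_7 = 0.
Then c_7 = (a_7 − i·b_7)/2 = 24/2401 - 4·π^2/49.

Final answer: 24/2401 - 4·π^2/49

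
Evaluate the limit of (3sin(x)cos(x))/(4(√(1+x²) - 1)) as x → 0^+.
Both numerator and denominator → 0 as x → 0^+; this is a 0/0 indeterminate form.
Expand each to leading order near x = 0: numerator ~ 3·x, denominator ~ 2·x^2.
The limit of the ratio is ∞.

Final answer: ∞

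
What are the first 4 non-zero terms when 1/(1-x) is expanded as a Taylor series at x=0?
x^3 + x^2 + x + 1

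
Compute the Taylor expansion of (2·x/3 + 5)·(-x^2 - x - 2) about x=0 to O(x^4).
-2·x^3/3 - 17·x^2/3 - 19·x/3 - 10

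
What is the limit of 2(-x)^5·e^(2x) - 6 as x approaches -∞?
The product is a 0·∞ indeterminate form at x → -∞.
Rewrite the product as 2(-x)^5 / e^(-2x) (an ∞/∞ form) and apply L'Hôpital, or use the standard hierarchy e^(2|x|) ≫ |(-x)^5| as x → -∞.
The indeterminate product → 0, so the limit = -6.

Final answer: -6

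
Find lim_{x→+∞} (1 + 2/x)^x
As x → +∞: this is the defining limit (1 + 2/x)^x → e^2.
Limit = e^(2).

Final answer: e^(2)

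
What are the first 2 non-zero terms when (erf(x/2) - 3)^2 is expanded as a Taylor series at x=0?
-6·x/√(π) + 9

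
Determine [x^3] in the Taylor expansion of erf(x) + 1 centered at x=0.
Expand to order 3: erf(x) + 1 = -2·x^3/(3·√(π)) + 2·x/√(π) + 1 + O(x^4).
The coefficient of x^3 is -2/(3·√(π)).

Final answer: -2/(3·√(π))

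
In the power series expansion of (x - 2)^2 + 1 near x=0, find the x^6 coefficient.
Expand to order 6: (x - 2)^2 + 1 = x^2 - 4·x + 5 + O(x^7).
The coefficient of x^6 is 0.

Final answer: 0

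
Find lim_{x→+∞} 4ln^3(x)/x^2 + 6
The quotient is an ∞/∞ indeterminate form as x → +∞.
The polynomial denominator x^2 dominates the logarithmic numerator (any positive power of x ≫ ln^3(x) as x → ∞), so the quotient → 0.
Adding the constant: 0 + 6 = 6. Limit = 6.

Final answer: 6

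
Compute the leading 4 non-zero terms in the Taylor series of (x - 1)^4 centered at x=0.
-4·x^3 + 6·x^2 - 4·x + 1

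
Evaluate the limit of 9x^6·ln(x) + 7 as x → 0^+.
The product is a 0·∞ indeterminate form at x → 0⁺.
Rewrite the product as 9·ln(x) / x^(-6) and apply L'Hôpital, or use the standard hierarchy x^(-6) ≫ |ln x| as x → 0⁺.
The indeterminate product → 0, so the limit = 7.

Final answer: 7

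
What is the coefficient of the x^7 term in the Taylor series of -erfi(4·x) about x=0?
Expand to order 7: -erfi(4·x) = -16384·x^7/(21·√(π)) - 1024·x^5/(5·√(π)) - 128·x^3/(3·√(π)) - 8·x/√(π) + O(x^8).
The coefficient of x^7 is -16384/(21·√(π)).

Final answer: -16384/(21·√(π))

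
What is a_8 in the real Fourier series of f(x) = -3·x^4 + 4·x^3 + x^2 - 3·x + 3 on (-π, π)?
a_8 = (1/π) ∫_{-π}^{π} f(x)·cos(8x) dx.
Evaluate the integral (use parity and integration by parts as needed): a_8 = 25/256 - 3·π^2/8.

Final answer: 25/256 - 3·π^2/8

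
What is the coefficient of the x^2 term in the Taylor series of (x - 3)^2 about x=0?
Expand to order 2: (x - 3)^2 = x^2 - 6·x + 9 + O(x^3).
The coefficient of x^2 is 1.

Final answer: 1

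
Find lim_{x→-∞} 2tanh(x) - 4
Evaluate the dominant behaviour as x → -∞; each term tends to a finite value or vanishes.
Limit = -6.

Final answer: -6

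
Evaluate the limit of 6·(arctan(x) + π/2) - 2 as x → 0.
Direct substitution at x = 0 gives -2 + 3·π.

Final answer: -2 + 3·π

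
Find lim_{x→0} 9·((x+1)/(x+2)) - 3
Direct substitution at x = 0 gives 3/2.

Final answer: 3/2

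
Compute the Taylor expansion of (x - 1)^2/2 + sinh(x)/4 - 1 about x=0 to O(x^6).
x^5/480 + x^3/24 + x^2/2 - 3·x/4 - 1/2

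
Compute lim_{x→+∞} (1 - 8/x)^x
As x → +∞: this is the defining limit (1 - 8/x)^x → e^(-8).
Limit = e^(-8).

Final answer: e^(-8)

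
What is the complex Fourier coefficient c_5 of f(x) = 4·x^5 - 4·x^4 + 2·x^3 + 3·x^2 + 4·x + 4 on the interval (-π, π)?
Compute the real Fourier coefficients first: a_5 = -492/625 + 32·π^2/25, b_5 = -12·π^2/25 + 1072/625 + 8·π^4/5.
Then c_5 = (a_5 − i·b_5)/2 = -246/625 + 16·π^2/25 - 4·i·π^4/5 - 536·i/625 + 6·i·π^2/25.

Final answer: -246/625 + 16·π^2/25 - 4·i·π^4/5 - 536·i/625 + 6·i·π^2/25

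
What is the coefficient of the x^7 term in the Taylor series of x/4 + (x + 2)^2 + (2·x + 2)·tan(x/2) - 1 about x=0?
Expand to order 7: x/4 + (x + 2)^2 + (2·x + 2)·tan(x/2) - 1 = 17·x^7/20160 + x^6/120 + x^5/120 + x^4/12 + x^3/12 + 2·x^2 + 21·x/4 + 3 + O(x^8).
The coefficient of x^7 is 17/20160.

Final answer: 17/20160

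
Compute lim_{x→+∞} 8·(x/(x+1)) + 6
Evaluate the dominant behaviour as x → +∞; each term tends to a finite value or vanishes.
Limit = 14.

Final answer: 14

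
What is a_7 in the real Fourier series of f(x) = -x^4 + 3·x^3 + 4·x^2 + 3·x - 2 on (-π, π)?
a_7 = (1/π) ∫_{-π}^{π} f(x)·cos(7x) dx.
Evaluate the integral (use parity and integration by parts as needed): a_7 = -832/2401 + 8·π^2/49.

Final answer: -832/2401 + 8·π^2/49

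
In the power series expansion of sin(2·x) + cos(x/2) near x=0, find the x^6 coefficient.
Expand to order 6: sin(2·x) + cos(x/2) = -x^6/46080 + 4·x^5/15 + x^4/384 - 4·x^3/3 - x^2/8 + 2·x + 1 + O(x^7).
The coefficient of x^6 is -1/46080.

Final answer: -1/46080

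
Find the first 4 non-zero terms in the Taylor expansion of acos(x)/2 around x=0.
-3·x^5/80 - x^3/12 - x/2 + π/4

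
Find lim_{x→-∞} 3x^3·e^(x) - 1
The product is a 0·∞ indeterminate form at x → -∞.
Rewrite the product as 3x^3 / e^(-x) (an ∞/∞ form) and apply L'Hôpital, or use the standard hierarchy e^(|x|) ≫ |x^3| as x → -∞.
The indeterminate product → 0, so the limit = -1.

Final answer: -1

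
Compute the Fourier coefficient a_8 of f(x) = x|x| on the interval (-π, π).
a_8 = (1/π) ∫_{-π}^{π} f(x)·cos(8x) dx.
Evaluate the integral (use parity and integration by parts as needed): a_8 = 0.

Final answer: 0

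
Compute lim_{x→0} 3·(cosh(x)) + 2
Direct substitution at x = 0 gives 5.

Final answer: 5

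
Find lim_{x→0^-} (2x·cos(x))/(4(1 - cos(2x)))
Both numerator and denominator → 0 as x → 0^-; this is a 0/0 indeterminate form.
Expand each to leading order near x = 0: numerator ~ 2·x, denominator ~ 8·x^2.
The limit of the ratio is -∞.

Final answer: -∞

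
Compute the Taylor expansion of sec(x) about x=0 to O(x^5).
5·x^4/24 + x^2/2 + 1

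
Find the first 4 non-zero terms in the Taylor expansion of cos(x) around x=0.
-x^6/720 + x^4/24 - x^2/2 + 1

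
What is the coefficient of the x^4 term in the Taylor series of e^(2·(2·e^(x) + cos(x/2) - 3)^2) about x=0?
Expand to order 4: e^(2·(2·e^(x) + cos(x/2) - 3)^2) = 3475·x^4/96 + 7·x^3 + 8·x^2 + 1 + O(x^5).
The coefficient of x^4 is 3475/96.

Final answer: 3475/96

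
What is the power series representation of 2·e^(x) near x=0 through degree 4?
x^4/12 + x^3/3 + x^2 + 2·x + 2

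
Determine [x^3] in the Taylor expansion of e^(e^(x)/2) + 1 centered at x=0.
Expand to order 3: e^(e^(x)/2) + 1 = 11·x^3·e^(1/2)/48 + 3·x^2·e^(1/2)/8 + x·e^(1/2)/2 + 1 + e^(1/2) + O(x^4).
The coefficient of x^3 is 11·e^(1/2)/48.

Final answer: 11·e^(1/2)/48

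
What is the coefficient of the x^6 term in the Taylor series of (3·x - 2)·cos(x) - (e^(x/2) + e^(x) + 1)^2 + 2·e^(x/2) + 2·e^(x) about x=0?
-61/512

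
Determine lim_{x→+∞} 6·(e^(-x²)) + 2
Evaluate the dominant behaviour as x → +∞; each term tends to a finite value or vanishes.
Limit = 2.

Final answer: 2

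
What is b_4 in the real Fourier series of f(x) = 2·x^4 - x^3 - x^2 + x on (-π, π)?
b_4 = (1/π) ∫_{-π}^{π} f(x)·sin(4x) dx.
Evaluate the integral (use parity and integration by parts as needed): b_4 = -11/16 + π^2/2.

Final answer: -11/16 + π^2/2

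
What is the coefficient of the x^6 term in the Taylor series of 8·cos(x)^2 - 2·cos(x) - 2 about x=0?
Expand to order 6: 8·cos(x)^2 - 2·cos(x) - 2 = -127·x^6/360 + 31·x^4/12 - 7·x^2 + 4 + O(x^7).
The coefficient of x^6 is -127/360.

Final answer: -127/360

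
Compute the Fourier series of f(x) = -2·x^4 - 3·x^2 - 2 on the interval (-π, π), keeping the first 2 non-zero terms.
(-84 + 16·π^2)·cos(x) - 2·π^4/5 - π^2 - 2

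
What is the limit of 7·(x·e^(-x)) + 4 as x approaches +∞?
Evaluate the dominant behaviour as x → +∞; each term tends to a finite value or vanishes.
Limit = 4.

Final answer: 4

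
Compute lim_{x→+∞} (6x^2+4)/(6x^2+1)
This is an ∞/∞ indeterminate form as x → +∞.
Divide numerator and denominator by x^2 and let the lower-order terms vanish; the leading terms give 6/6 = 1.
Limit = 1.

Final answer: 1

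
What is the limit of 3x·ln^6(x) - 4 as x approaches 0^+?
The product is a 0·∞ indeterminate form at x → 0⁺.
Rewrite the product as 3·ln^6(x) / x^(-1) and apply L'Hôpital, or use the standard hierarchy x^(-1) ≫ |ln x|^6 as x → 0⁺.
The indeterminate product → 0, so the limit = -4.

Final answer: -4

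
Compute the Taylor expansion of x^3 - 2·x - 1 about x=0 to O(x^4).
x^3 - 2·x - 1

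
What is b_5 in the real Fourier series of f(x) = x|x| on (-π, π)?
b_5 = (1/π) ∫_{-π}^{π} f(x)·sin(5x) dx.
Evaluate the integral (use parity and integration by parts as needed): b_5 = (-8 + 50·π^2)/(125·π).

Final answer: (-8 + 50·π^2)/(125·π)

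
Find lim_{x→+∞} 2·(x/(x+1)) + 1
Evaluate the dominant behaviour as x → +∞; each term tends to a finite value or vanishes.
Limit = 3.

Final answer: 3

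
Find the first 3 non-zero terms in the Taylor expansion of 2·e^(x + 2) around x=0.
x^2·e^(2) + 2·x·e^(2) + 2·e^(2)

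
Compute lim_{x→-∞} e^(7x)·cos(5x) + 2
Evaluate the dominant behaviour as x → -∞; each term tends to a finite value or vanishes.
Limit = 2.

Final answer: 2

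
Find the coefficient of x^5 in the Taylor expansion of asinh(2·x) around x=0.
Expand to order 5: asinh(2·x) = 12·x^5/5 - 4·x^3/3 + 2·x + O(x^6).
The coefficient of x^5 is 12/5.

Final answer: 12/5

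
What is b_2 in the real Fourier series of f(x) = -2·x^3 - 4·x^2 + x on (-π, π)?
b_2 = (1/π) ∫_{-π}^{π} f(x)·sin(2x) dx.
Evaluate the integral (use parity and integration by parts as needed): b_2 = -4 + 2·π^2.

Final answer: -4 + 2·π^2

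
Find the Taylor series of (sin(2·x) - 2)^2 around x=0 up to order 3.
16·x^3/3 + 4·x^2 - 8·x + 4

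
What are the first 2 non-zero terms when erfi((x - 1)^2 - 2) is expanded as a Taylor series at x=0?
-4·e·x/√(π) - erfi(1)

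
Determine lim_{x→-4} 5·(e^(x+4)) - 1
Direct substitution at x = -4 gives 4.

Final answer: 4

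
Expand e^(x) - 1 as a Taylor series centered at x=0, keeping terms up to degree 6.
x^6/720 + x^5/120 + x^4/24 + x^3/6 + x^2/2 + x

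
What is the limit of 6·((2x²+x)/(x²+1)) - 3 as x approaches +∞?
Evaluate the dominant behaviour as x → +∞; each term tends to a finite value or vanishes.
Limit = 9.

Final answer: 9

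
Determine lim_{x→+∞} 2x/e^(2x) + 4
The quotient is an ∞/∞ indeterminate form as x → +∞.
The exponential denominator e^(2x) dominates the polynomial numerator (e^x ≫ x as x → ∞), so the quotient → 0.
Adding the constant: 0 + 4 = 4. Limit = 4.

Final answer: 4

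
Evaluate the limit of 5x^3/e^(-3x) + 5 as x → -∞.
The quotient is an ∞/∞ indeterminate form as x → -∞.
Compare growth rates of the dominant terms (exponentials ≫ polynomials ≫ logarithms), or apply L'Hôpital's rule; the quotient → 0.
Adding the constant: 0 + 5 = 5. Limit = 5.

Final answer: 5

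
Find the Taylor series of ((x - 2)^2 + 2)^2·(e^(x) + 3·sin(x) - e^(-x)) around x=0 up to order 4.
-32·x^4 + 134·x^3 - 240·x^2 + 180·x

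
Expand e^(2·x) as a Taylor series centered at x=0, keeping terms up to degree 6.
4·x^6/45 + 4·x^5/15 + 2·x^4/3 + 4·x^3/3 + 2·x^2 + 2·x + 1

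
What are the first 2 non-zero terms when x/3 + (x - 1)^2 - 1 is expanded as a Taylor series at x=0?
x^2 - 5·x/3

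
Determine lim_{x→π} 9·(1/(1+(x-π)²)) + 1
Direct substitution at x = π gives 10.

Final answer: 10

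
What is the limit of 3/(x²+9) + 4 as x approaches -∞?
Evaluate the dominant behaviour as x → -∞; each term tends to a finite value or vanishes.
Limit = 4.

Final answer: 4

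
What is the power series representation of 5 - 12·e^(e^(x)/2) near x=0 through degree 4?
-49·x^4·e^(1/2)/32 - 11·x^3·e^(1/2)/4 - 9·x^2·e^(1/2)/2 - 6·x·e^(1/2) - 12·e^(1/2) + 5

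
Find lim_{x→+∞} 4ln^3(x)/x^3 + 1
The quotient is an ∞/∞ indeterminate form as x → +∞.
The polynomial denominator x^3 dominates the logarithmic numerator (any positive power of x ≫ ln^3(x) as x → ∞), so the quotient → 0.
Adding the constant: 0 + 1 = 1. Limit = 1.

Final answer: 1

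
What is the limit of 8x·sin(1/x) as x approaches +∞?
As x → +∞: let u = 1/x → 0⁺; then 8·x·sin(1/x) = 8·1·sin(u)/u → 8·1·1 = 8.
Limit = 8.

Final answer: 8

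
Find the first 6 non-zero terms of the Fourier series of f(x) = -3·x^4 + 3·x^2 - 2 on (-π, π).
(-156 + 24·π^2)·cos(x) + (12 - 6·π^2)·cos(2·x) + (-28/9 + 8·π^2/3)·cos(3·x) + (21/16 - 3·π^2/2)·cos(4·x) + (-444/625 + 24·π^2/25)·cos(5·x) - 3·π^4/5 - 2 + π^2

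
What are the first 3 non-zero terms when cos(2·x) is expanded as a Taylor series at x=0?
2·x^4/3 - 2·x^2 + 1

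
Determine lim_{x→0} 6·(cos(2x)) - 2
Direct substitution at x = 0 gives 4.

Final answer: 4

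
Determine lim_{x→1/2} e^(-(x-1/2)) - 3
Direct substitution at x = 1/2 gives -2.

Final answer: -2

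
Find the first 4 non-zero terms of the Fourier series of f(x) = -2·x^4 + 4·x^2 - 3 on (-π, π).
(-112 + 16·π^2)·cos(x) + (10 - 4·π^2)·cos(2·x) + (-80/27 + 16·π^2/9)·cos(3·x) - 2·π^4/5 - 3 + 4·π^2/3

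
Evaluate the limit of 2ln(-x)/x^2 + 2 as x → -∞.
The quotient is an ∞/∞ indeterminate form as x → -∞.
Compare growth rates of the dominant terms (exponentials ≫ polynomials ≫ logarithms), or apply L'Hôpital's rule; the quotient → 0.
Adding the constant: 0 + 2 = 2. Limit = 2.

Final answer: 2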